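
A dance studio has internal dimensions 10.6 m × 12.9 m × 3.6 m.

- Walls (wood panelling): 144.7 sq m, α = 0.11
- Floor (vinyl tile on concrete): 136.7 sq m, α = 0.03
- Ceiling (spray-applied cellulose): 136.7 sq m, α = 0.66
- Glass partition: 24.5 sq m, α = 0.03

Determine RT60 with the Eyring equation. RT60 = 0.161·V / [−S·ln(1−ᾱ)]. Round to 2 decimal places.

0.62 seconds

Total surface area S = 144.7 + 136.7 + 136.7 + 24.5 = 442.6 sq m.
Σ(Sᵢαᵢ) = 144.7×0.11 + 136.7×0.03 + 136.7×0.66 + 24.5×0.03 = 110.975.
ᾱ = 110.975 / 442.6 = 0.2507.
−S·ln(1−ᾱ) = −442.6 × ln(1 − 0.2507) = 127.741.
V = 10.6 × 12.9 × 3.6 = 492.264 m³.
T = 0.161·V/[−S·ln(1−ᾱ)] = 0.161·492.264/127.741 = 0.62 s.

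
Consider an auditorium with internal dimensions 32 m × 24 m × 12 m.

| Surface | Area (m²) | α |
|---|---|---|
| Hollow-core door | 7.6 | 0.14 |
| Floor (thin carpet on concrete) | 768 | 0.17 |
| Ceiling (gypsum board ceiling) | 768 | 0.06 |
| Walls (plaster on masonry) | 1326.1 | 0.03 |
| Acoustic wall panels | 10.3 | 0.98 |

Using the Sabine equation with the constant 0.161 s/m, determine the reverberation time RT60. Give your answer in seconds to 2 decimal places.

Total absorption A = 7.6*0.14 + 768*0.17 + 768*0.06 + 1326.1*0.03 + 10.3*0.98
  = 1.064 + 130.560 + 46.080 + 39.783 + 10.094 = 227.581 m² sabins.
Volume V = 32 × 24 × 12 = 9216 m³.
RT60 = 0.161 · V / A = 0.161 × 9216 / 227.581 = 6.52 s.

6.52 s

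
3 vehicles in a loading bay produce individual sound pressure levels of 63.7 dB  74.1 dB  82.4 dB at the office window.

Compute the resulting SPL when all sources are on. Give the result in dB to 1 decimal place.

83.0 dB

Σ 10^(Lᵢ/10) = 2.018e+08.
L_total = 10·log₁₀(2.018e+08) = 83.0 dB.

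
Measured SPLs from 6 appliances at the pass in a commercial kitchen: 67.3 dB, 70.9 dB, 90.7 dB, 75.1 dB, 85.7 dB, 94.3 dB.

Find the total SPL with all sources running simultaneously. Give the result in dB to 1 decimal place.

Converting to relative power and adding: 10^(67.3/10) + 10^(70.9/10) + 10^(90.7/10) + 10^(75.1/10) + 10^(85.7/10) + 10^(94.3/10) = 4.288e+09.
Combined level = 10 log₁₀(4.288e+09) = 96.3 dB.

96.3 dB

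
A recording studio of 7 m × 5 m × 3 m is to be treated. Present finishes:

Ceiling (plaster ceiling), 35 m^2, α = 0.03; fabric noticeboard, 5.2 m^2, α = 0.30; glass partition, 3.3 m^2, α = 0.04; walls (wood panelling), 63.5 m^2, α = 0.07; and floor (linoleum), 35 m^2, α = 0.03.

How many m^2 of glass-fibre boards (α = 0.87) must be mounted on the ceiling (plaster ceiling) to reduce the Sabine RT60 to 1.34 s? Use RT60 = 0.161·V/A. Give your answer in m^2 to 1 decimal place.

Total absorption A₁ = 35×0.03 + 5.2×0.30 + 3.3×0.04 + 63.5×0.07 + 35×0.03
  = 1.050 + 1.560 + 0.132 + 4.445 + 1.050 = 8.237 m^2 sabins.
Required A₂ = 0.161·105/1.34 = 12.616 sabins.
ΔA needed = 12.616 − 8.237 = 4.379 sabins.
Each m^2 of panel replacing the ceiling (plaster ceiling) adds (0.87 − 0.03) = 0.84 sabins.
Area = ΔA/Δα = 4.379/0.84 = 5.2 m^2.

5.2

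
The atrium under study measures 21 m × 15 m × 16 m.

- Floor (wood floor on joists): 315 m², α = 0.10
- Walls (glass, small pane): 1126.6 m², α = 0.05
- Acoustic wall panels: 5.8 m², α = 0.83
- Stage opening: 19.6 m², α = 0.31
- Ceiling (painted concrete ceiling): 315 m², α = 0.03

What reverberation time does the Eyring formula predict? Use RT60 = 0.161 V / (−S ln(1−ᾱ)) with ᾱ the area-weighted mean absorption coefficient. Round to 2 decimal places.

7.27 s

Total surface area S = 315 + 1126.6 + 5.8 + 19.6 + 315 = 1782.0 m².
Absorption A = 315·0.10 + 1126.6·0.05 + 5.8·0.83 + 19.6·0.31 + 315·0.03 = 108.170 sabins.
Mean coefficient ᾱ = A/S = 0.0607.
−S·ln(1−ᾱ) = −1782.0 × ln(1 − 0.0607) = 111.589.
V = 21 × 15 × 16 = 5040 m³.
RT60 = 0.161 × 5040 / 111.589 = 7.27 s.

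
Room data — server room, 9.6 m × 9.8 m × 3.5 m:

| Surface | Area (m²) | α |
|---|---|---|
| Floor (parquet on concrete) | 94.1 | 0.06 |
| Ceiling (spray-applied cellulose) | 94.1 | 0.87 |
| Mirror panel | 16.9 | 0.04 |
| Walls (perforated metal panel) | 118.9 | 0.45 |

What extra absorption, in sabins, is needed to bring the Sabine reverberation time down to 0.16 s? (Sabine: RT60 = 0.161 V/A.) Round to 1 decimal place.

189.6 sabins

A₁ = Σ Sᵢαᵢ = 94.1×0.06 + 94.1×0.87 + 16.9×0.04 + 118.9×0.45 = 141.694 sabins.
V = 329.28 m³. Required absorption A₂ = 0.161 × 329.28 / 0.16 = 331.338 sabins.
ΔA = A₂ − A₁ = 331.338 − 141.694 = 189.6 sabins.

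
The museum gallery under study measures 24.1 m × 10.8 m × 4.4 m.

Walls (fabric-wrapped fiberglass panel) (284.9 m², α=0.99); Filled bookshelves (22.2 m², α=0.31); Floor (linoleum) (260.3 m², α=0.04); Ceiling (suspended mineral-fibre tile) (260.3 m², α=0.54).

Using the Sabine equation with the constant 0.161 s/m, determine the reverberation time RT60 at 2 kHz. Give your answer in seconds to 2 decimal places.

0.42 s

Summing Sᵢαᵢ: 282.051 + 6.882 + 10.412 + 140.562 → A = 439.907 sabins.
Room volume: 1145.232 m³.
T = 0.161 V/A = 0.161·1145.232/439.907 = 0.42 s.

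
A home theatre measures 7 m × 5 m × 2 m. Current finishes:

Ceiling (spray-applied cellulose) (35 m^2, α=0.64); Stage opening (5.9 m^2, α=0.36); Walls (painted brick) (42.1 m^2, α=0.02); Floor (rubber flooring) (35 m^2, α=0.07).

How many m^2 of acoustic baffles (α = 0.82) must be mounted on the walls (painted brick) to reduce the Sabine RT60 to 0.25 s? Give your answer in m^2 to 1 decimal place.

Total absorption A₁ = 35×0.64 + 5.9×0.36 + 42.1×0.02 + 35×0.07
  = 22.400 + 2.124 + 0.842 + 2.450 = 27.816 m^2 sabins.
V = 70 m³. Target absorption A₂ = 0.161 × 70 / 0.25 = 45.080 sabins.
ΔA needed = 45.080 − 27.816 = 17.264 sabins.
Net gain per m^2: Δα = 0.82 − 0.02 = 0.80.
Area = ΔA/Δα = 17.264/0.80 = 21.6 m^2.

21.6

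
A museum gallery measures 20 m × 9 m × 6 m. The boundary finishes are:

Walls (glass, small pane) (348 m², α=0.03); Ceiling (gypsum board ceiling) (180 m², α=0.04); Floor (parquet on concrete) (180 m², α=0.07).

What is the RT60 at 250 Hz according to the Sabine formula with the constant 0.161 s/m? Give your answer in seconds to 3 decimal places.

Total absorption A = 348·0.03 + 180·0.04 + 180·0.07
  = 10.440 + 7.200 + 12.600 = 30.240 m² sabins.
Volume V = 20 × 9 × 6 = 1080 m³.
Sabine: RT60 = 0.161 × 1080 / 30.240 = 5.750 s.

5.750 s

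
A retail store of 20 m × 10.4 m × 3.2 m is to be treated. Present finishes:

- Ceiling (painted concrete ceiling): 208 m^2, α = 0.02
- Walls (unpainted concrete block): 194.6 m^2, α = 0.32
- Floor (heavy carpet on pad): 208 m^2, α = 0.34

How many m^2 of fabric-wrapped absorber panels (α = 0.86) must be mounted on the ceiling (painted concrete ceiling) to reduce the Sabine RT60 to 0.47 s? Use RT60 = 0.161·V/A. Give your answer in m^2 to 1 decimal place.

A₁ = Σ Sᵢαᵢ = 208·0.02 + 194.6·0.32 + 208·0.34 = 137.152 sabins.
V = 665.6 m³. Target absorption A₂ = 0.161 × 665.6 / 0.47 = 228.003 sabins.
Absorption to add: 228.003 − 137.152 = 90.851 sabins.
Each m^2 of panel replacing the ceiling (painted concrete ceiling) adds (0.86 − 0.02) = 0.84 sabins.
Panel area = 90.851 / 0.84 = 108.2 m^2.

108.2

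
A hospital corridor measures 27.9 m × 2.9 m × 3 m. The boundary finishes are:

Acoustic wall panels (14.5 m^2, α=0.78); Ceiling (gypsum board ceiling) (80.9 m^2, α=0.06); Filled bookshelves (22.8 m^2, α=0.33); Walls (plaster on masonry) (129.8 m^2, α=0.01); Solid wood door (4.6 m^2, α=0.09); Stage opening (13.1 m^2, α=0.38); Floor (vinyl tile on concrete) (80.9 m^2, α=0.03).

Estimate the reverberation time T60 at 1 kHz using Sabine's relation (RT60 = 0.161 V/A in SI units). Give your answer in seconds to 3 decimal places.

A = Σ Sᵢαᵢ = 14.5·0.78 + 80.9·0.06 + 22.8·0.33 + 129.8·0.01 + 4.6·0.09 + 13.1·0.38 + 80.9·0.03 = 32.805 sabins.
Room volume: 242.73 m³.
T = 0.161 V/A = 0.161·242.73/32.805 = 1.191 s.

1.191 s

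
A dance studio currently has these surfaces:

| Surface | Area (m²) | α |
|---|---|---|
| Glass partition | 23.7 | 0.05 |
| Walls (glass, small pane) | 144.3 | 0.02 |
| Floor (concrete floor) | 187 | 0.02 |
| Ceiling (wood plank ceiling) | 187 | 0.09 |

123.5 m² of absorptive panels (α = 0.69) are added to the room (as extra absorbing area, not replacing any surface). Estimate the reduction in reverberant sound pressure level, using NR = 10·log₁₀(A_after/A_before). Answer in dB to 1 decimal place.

6.5 dB

A_before = Σ Sᵢαᵢ = 23.7·0.05 + 144.3·0.02 + 187·0.02 + 187·0.09 = 24.641 sabins.
Added absorption = 123.5 × 0.69 = 85.215 sabins.
A_after = 24.641 + 85.215 = 109.856 sabins.
NR = 10·log₁₀(109.856/24.641) = 6.5 dB.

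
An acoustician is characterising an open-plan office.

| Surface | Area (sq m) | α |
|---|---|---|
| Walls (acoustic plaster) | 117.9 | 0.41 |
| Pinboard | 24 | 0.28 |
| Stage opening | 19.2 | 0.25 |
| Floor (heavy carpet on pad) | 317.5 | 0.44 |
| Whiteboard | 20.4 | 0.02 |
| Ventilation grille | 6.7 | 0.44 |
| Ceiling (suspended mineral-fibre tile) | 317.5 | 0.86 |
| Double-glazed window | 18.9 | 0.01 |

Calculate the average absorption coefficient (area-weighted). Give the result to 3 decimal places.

Total surface area S = 842.1 sq m.
A = 117.9×0.41 + 24×0.28 + 19.2×0.25 + 317.5×0.44 + 20.4×0.02 + 6.7×0.44 + 317.5×0.86 + 18.9×0.01 = 476.154 sabins.
ᾱ = A/S = 0.565.

0.565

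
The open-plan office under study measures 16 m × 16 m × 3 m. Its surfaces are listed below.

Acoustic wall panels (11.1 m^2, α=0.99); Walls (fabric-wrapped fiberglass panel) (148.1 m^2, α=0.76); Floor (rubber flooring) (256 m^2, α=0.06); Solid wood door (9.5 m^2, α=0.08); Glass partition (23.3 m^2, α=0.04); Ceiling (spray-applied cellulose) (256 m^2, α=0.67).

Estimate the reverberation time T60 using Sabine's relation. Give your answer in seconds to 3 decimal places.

Summing Sᵢαᵢ: 10.989 + 112.556 + 15.360 + 0.760 + 0.932 + 171.520 → A = 312.117 sabins.
Volume V = 16 × 16 × 3 = 768 m³.
Sabine: RT60 = 0.161 × 768 / 312.117 = 0.396 s.

0.396 s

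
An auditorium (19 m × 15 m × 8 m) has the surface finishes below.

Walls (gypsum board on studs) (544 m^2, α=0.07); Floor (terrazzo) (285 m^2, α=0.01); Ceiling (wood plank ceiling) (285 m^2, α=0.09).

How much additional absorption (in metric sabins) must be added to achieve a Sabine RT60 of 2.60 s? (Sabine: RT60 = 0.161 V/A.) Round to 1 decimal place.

74.6 sabins

Total absorption A₁ = 544×0.07 + 285×0.01 + 285×0.09
  = 38.080 + 2.850 + 25.650 = 66.580 m^2 sabins.
Target A₂ = 0.161·2280/2.60 = 141.185 sabins (V = 2280 m³).
Additional absorption ΔA = 141.185 − 66.580 = 74.6 sabins.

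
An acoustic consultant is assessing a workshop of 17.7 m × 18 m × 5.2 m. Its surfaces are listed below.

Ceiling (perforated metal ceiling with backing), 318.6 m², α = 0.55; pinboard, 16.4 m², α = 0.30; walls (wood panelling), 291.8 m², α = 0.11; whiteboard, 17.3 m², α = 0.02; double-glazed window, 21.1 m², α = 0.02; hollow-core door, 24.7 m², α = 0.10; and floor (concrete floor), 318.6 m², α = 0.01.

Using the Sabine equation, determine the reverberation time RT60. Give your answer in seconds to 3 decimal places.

1.220 s

A = Σ Sᵢαᵢ = 318.6·0.55 + 16.4·0.30 + 291.8·0.11 + 17.3·0.02 + 21.1·0.02 + 24.7·0.10 + 318.6·0.01 = 218.672 sabins.
Volume V = 17.7 × 18 × 5.2 = 1656.72 m³.
Sabine: RT60 = 0.161 × 1656.72 / 218.672 = 1.220 s.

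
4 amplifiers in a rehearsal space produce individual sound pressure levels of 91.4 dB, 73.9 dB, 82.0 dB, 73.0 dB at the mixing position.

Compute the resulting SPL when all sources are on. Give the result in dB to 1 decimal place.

92.0 dB

Converting to relative power and adding: 10^(91.4/10) + 10^(73.9/10) + 10^(82.0/10) + 10^(73.0/10) = 1.583e+09.
Combined level = 10 log₁₀(1.583e+09) = 92.0 dB.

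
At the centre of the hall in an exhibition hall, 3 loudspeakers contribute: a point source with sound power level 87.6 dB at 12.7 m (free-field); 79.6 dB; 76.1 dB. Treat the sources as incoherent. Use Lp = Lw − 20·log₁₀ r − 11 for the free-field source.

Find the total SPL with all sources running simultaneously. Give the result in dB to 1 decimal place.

81.2 dB

Source at 12.7 m: Lp = 87.6 − 20·log₁₀(12.7) − 11 = 54.5 dB.
Sum in the linear (power) domain: Σ 10^(Lᵢ/10) = 10^(54.5/10) + 10^(79.6/10) + 10^(76.1/10) = 1.322e+08.
L_total = 10·log₁₀(1.322e+08) = 81.2 dB.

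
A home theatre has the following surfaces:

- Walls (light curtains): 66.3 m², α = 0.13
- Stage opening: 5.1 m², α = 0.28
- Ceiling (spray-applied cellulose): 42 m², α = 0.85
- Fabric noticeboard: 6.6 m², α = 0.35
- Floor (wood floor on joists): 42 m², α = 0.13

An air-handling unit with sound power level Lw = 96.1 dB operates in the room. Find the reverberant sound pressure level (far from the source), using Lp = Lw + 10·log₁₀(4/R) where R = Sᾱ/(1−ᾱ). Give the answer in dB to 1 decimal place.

A = 53.517 sabins; S = 162.0 m².
ᾱ = 53.517/162.0 = 0.3304; R = Sᾱ/(1−ᾱ) = 53.517/(1−0.3304) = 79.924 m².
Lp = Lw + 10 log₁₀(4/R) = 96.1 -13.01 = 83.1 dB.

83.1 dB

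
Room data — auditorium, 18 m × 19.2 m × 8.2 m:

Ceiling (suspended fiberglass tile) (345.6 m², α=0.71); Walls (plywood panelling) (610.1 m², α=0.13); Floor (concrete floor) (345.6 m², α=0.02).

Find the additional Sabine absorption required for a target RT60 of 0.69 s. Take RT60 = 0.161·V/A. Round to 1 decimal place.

329.6 sabins

Total absorption A₁ = 345.6×0.71 + 610.1×0.13 + 345.6×0.02
  = 245.376 + 79.313 + 6.912 = 331.601 m² sabins.
V = 2833.92 m³. Required absorption A₂ = 0.161 × 2833.92 / 0.69 = 661.248 sabins.
ΔA = A₂ − A₁ = 661.248 − 331.601 = 329.6 sabins.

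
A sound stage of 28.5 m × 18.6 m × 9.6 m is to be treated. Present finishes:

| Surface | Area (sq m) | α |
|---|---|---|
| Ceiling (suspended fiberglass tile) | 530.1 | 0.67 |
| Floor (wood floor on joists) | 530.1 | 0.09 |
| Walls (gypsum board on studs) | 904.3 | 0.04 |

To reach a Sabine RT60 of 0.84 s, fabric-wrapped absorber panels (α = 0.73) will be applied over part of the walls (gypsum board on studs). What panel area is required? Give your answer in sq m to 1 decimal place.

777.3

A₁ = Σ Sᵢαᵢ = 530.1·0.67 + 530.1·0.09 + 904.3·0.04 = 439.048 sabins.
Required A₂ = 0.161·5088.96/0.84 = 975.384 sabins.
ΔA needed = 975.384 − 439.048 = 536.336 sabins.
Net gain per sq m: Δα = 0.73 − 0.04 = 0.69.
Panel area = 536.336 / 0.69 = 777.3 sq m.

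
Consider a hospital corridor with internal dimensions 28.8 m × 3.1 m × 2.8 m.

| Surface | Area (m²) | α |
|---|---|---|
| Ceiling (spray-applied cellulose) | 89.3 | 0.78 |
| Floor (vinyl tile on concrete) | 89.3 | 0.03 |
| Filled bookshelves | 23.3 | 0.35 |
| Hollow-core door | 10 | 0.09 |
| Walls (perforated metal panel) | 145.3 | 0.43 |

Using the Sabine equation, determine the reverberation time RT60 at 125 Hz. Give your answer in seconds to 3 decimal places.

0.280 s

Summing Sᵢαᵢ: 69.654 + 2.679 + 8.155 + 0.900 + 62.479 → A = 143.867 sabins.
V = 28.8·3.1·2.8 = 249.984 m³.
T = 0.161 V/A = 0.161·249.984/143.867 = 0.280 s.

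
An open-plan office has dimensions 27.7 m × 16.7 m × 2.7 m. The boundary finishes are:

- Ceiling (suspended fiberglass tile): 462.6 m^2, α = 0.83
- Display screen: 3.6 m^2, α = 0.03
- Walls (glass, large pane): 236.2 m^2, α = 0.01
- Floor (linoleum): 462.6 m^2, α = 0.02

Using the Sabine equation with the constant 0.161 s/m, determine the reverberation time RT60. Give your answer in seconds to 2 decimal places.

Equivalent absorption area: A = 462.6×0.83 + 3.6×0.03 + 236.2×0.01 + 462.6×0.02 = 395.680 m^2.
Room volume: 1248.993 m³.
T = 0.161 V/A = 0.161·1248.993/395.680 = 0.51 s.

0.51 s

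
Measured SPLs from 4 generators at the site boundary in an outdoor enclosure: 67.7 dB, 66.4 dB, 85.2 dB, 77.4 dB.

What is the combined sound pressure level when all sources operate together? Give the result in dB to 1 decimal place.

Sum in the linear (power) domain: Σ 10^(Lᵢ/10) = 10^(67.7/10) + 10^(66.4/10) + 10^(85.2/10) + 10^(77.4/10) = 3.963e+08.
Back to dB: 10·log₁₀ Σ = 86.0 dB.

86.0 dB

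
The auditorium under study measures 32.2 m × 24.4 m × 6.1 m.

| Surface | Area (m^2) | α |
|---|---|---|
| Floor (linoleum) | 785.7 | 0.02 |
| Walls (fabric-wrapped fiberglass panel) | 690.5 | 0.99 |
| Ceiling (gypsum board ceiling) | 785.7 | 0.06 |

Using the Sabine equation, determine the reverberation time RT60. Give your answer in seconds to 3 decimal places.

A = Σ Sᵢαᵢ = 785.7·0.02 + 690.5·0.99 + 785.7·0.06 = 746.451 sabins.
V = 32.2·24.4·6.1 = 4792.648 m³.
RT60 = 0.161 · V / A = 0.161 × 4792.648 / 746.451 = 1.034 s.

1.034 s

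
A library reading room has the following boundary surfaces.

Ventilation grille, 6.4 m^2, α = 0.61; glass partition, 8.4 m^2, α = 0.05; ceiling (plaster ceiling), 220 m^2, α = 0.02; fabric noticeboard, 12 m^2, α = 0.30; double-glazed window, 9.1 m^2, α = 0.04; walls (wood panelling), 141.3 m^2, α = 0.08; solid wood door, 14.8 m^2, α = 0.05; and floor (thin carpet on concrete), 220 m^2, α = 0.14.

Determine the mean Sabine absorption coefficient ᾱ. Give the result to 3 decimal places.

Total surface area S = 632.0 m^2.
Weighted sum Σ Sα = 55.532.
ᾱ = 55.532 / 632.0 = 0.088.

0.088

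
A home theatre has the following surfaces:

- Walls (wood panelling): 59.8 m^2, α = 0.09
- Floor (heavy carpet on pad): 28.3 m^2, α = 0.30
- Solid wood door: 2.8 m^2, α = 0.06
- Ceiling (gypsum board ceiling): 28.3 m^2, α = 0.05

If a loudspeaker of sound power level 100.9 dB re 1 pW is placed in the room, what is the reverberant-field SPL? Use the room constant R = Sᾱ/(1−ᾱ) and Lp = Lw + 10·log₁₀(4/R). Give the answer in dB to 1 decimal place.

A = 15.455 sabins; S = 119.2 m^2.
ᾱ = 15.455/119.2 = 0.1297; R = Sᾱ/(1−ᾱ) = 15.455/(1−0.1297) = 17.758 m^2.
Lp = Lw + 10 log₁₀(4/R) = 100.9 -6.47 = 94.4 dB.

94.4 dB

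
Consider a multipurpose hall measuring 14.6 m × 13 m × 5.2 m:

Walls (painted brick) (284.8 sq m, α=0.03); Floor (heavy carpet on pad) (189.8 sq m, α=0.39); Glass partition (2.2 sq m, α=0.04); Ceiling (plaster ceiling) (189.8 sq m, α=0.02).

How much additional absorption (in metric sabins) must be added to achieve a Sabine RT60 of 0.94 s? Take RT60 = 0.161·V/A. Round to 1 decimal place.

82.6 sabins

Summing Sᵢαᵢ: 8.544 + 74.022 + 0.088 + 3.796 → A₁ = 86.450 sabins.
Target A₂ = 0.161·986.96/0.94 = 169.043 sabins (V = 986.96 m³).
Additional absorption ΔA = 169.043 − 86.450 = 82.6 sabins.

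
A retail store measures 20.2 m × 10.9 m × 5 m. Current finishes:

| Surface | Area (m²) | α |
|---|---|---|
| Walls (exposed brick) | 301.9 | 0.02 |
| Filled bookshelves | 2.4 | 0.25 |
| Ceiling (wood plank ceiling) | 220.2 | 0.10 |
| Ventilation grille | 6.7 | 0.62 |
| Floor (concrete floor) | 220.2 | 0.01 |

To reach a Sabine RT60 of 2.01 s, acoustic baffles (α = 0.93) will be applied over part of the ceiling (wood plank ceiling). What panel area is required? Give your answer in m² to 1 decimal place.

64.1

Total absorption A₁ = 301.9·0.02 + 2.4·0.25 + 220.2·0.10 + 6.7·0.62 + 220.2·0.01
  = 6.038 + 0.600 + 22.020 + 4.154 + 2.202 = 35.014 m² sabins.
Required A₂ = 0.161·1100.9/2.01 = 88.182 sabins.
Absorption to add: 88.182 − 35.014 = 53.168 sabins.
Each m² of panel replacing the ceiling (wood plank ceiling) adds (0.93 − 0.10) = 0.83 sabins.
Panel area = 53.168 / 0.83 = 64.1 m².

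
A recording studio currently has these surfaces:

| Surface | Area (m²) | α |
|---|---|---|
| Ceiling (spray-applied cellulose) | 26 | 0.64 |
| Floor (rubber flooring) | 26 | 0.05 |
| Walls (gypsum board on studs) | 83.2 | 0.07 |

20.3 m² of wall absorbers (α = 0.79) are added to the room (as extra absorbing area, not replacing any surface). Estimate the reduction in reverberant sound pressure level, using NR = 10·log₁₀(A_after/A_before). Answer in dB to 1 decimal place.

A_before = Σ Sᵢαᵢ = 26×0.64 + 26×0.05 + 83.2×0.07 = 23.764 sabins.
Added absorption = 20.3 × 0.79 = 16.037 sabins.
A_after = 23.764 + 16.037 = 39.801 sabins.
Reduction = 10 log₁₀(A_after/A_before) = 10 log₁₀(1.6748) = 2.2 dB.

2.2 dB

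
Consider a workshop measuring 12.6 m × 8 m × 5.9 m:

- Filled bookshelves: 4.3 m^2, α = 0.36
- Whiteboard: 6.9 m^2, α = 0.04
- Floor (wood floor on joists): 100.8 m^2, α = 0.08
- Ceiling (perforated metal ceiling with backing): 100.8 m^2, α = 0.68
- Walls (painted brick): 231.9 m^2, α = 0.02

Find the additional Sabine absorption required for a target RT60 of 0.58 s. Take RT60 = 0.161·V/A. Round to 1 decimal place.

82.0 sabins

Summing Sᵢαᵢ: 1.548 + 0.276 + 8.064 + 68.544 + 4.638 → A₁ = 83.070 sabins.
For T = 0.58 s, need A₂ = 0.161·V/T = 0.161·594.72/0.58 = 165.086 sabins.
Additional absorption ΔA = 165.086 − 83.070 = 82.0 sabins.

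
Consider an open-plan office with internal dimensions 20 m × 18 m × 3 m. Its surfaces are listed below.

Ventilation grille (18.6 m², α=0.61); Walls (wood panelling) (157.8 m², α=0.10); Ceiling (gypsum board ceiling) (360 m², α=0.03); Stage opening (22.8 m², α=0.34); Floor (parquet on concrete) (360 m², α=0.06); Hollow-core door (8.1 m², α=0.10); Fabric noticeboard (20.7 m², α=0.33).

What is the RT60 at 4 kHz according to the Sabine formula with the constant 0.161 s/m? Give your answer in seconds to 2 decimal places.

2.32 seconds

Total absorption A = 18.6*0.61 + 157.8*0.10 + 360*0.03 + 22.8*0.34 + 360*0.06 + 8.1*0.10 + 20.7*0.33
  = 11.346 + 15.780 + 10.800 + 7.752 + 21.600 + 0.810 + 6.831 = 74.919 m² sabins.
Volume V = 20 × 18 × 3 = 1080 m³.
RT60 = 0.161 · V / A = 0.161 × 1080 / 74.919 = 2.32 s.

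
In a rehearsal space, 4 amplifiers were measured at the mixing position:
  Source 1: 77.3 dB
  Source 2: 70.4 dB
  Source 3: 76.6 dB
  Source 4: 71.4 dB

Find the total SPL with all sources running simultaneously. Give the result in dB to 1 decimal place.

Sum in the linear (power) domain: Σ 10^(Lᵢ/10) = 10^(77.3/10) + 10^(70.4/10) + 10^(76.6/10) + 10^(71.4/10) = 1.242e+08.
Back to dB: 10·log₁₀ Σ = 80.9 dB.

80.9 dB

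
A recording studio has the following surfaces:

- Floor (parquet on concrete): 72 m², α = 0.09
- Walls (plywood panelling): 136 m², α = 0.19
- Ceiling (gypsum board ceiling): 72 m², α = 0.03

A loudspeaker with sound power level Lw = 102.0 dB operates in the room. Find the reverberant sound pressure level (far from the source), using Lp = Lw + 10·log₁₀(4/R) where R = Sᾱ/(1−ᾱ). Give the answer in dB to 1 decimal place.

A = 34.480 sabins; S = 280.0 m².
ᾱ = 0.1231, so room constant R = A/(1−ᾱ) = 39.320 m².
Lp = 102.0 + 10·log₁₀(4/39.320) = 102.0 + (-9.93) = 92.1 dB.

92.1 dB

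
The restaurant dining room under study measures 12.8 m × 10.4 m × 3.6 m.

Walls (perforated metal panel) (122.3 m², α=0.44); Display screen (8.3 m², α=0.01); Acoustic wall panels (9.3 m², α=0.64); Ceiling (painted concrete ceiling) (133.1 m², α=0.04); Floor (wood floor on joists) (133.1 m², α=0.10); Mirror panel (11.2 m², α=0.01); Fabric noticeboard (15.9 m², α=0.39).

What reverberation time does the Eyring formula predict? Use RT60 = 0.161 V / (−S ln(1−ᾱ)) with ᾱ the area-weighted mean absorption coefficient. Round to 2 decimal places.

0.82 sec

S = Σ Sᵢ = 433.2 m².
Absorption A = 122.3×0.44 + 8.3×0.01 + 9.3×0.64 + 133.1×0.04 + 133.1×0.10 + 11.2×0.01 + 15.9×0.39 = 84.794 sabins.
ᾱ = 84.794 / 433.2 = 0.1957.
−S·ln(1−ᾱ) = −433.2 × ln(1 − 0.1957) = 94.344.
V = 12.8 × 10.4 × 3.6 = 479.232 m³.
T = 0.161·V/[−S·ln(1−ᾱ)] = 0.161·479.232/94.344 = 0.82 s.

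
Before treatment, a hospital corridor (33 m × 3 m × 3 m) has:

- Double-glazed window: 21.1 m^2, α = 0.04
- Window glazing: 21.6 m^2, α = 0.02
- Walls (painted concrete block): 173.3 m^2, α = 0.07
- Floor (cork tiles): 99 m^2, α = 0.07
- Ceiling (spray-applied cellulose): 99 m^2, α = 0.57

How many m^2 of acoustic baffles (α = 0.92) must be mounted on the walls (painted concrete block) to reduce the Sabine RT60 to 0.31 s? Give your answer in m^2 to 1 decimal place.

91.2

Summing Sᵢαᵢ: 0.844 + 0.432 + 12.131 + 6.930 + 56.430 → A₁ = 76.767 sabins.
Required A₂ = 0.161·297/0.31 = 154.248 sabins.
ΔA needed = 154.248 − 76.767 = 77.481 sabins.
Net gain per m^2: Δα = 0.92 − 0.07 = 0.85.
Area = ΔA/Δα = 77.481/0.85 = 91.2 m^2.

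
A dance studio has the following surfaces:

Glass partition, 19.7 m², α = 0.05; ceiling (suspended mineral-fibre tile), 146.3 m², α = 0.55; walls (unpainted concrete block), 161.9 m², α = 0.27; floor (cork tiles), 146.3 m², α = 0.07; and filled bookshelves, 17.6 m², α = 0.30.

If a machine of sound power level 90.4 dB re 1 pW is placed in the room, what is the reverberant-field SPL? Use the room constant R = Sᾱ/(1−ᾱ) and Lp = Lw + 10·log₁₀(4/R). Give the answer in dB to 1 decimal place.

A = 140.684 sabins; S = 491.8 m².
ᾱ = 0.2861, so room constant R = A/(1−ᾱ) = 197.064 m².
Lp = 90.4 + 10·log₁₀(4/197.064) = 90.4 + (-16.93) = 73.5 dB.

73.5 dB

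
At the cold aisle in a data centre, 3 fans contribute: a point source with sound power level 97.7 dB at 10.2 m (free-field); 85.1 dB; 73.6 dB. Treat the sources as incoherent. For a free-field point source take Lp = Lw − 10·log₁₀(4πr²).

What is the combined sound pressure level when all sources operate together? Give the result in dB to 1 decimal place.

Source at 10.2 m: Lp = 97.7 − 10·log₁₀(4π·10.2²) = 97.7 − 10·log₁₀(1307.405) = 66.5 dB.
Sum in the linear (power) domain: Σ 10^(Lᵢ/10) = 10^(66.5/10) + 10^(85.1/10) + 10^(73.6/10) = 3.51e+08.
Combined level = 10 log₁₀(3.51e+08) = 85.5 dB.

85.5 dB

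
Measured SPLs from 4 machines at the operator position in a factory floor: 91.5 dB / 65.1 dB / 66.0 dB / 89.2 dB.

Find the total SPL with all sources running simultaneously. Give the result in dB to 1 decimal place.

Sum in the linear (power) domain: Σ 10^(Lᵢ/10) = 10^(91.5/10) + 10^(65.1/10) + 10^(66.0/10) + 10^(89.2/10) = 2.252e+09.
Combined level = 10 log₁₀(2.252e+09) = 93.5 dB.

93.5 dB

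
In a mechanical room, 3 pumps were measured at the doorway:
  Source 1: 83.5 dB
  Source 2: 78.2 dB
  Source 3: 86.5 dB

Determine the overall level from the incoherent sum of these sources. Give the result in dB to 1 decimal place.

Sum in the linear (power) domain: Σ 10^(Lᵢ/10) = 10^(83.5/10) + 10^(78.2/10) + 10^(86.5/10) = 7.366e+08.
L_total = 10·log₁₀(7.366e+08) = 88.7 dB.

88.7 dB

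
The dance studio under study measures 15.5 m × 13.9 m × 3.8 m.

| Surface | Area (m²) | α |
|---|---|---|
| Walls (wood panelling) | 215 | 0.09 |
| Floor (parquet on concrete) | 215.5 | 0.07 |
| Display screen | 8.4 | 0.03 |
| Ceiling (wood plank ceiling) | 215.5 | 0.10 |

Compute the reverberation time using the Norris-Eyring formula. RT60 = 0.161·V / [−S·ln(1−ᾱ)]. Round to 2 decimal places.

Total surface area S = 215 + 215.5 + 8.4 + 215.5 = 654.4 m².
Σ(Sᵢαᵢ) = 215·0.09 + 215.5·0.07 + 8.4·0.03 + 215.5·0.10 = 56.237.
ᾱ = 56.237 / 654.4 = 0.0859.
Eyring denominator: −S ln(1−ᾱ) = 58.775.
V = 15.5 × 13.9 × 3.8 = 818.71 m³.
RT60 = 0.161 × 818.71 / 58.775 = 2.24 s.

2.24 sec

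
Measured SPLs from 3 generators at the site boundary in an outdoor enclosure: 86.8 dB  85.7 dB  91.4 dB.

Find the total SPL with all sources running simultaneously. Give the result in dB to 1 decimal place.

93.5 dB

Converting to relative power and adding: 10^(86.8/10) + 10^(85.7/10) + 10^(91.4/10) = 2.231e+09.
Back to dB: 10·log₁₀ Σ = 93.5 dB.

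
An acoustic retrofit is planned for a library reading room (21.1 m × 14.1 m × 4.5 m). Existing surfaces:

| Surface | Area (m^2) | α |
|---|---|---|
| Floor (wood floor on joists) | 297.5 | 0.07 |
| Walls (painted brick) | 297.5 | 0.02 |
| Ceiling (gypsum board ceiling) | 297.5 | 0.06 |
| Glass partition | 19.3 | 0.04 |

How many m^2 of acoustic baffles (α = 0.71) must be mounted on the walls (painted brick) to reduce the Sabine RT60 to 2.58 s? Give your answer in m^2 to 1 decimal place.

A₁ = Σ Sᵢαᵢ = 297.5×0.07 + 297.5×0.02 + 297.5×0.06 + 19.3×0.04 = 45.397 sabins.
V = 1338.795 m³. Target absorption A₂ = 0.161 × 1338.795 / 2.58 = 83.545 sabins.
Absorption to add: 83.545 − 45.397 = 38.148 sabins.
Each m^2 of panel replacing the walls (painted brick) adds (0.71 − 0.02) = 0.69 sabins.
Panel area = 38.148 / 0.69 = 55.3 m^2.

55.3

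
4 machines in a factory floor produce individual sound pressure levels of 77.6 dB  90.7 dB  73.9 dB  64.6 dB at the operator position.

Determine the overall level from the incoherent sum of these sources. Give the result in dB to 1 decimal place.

Sum in the linear (power) domain: Σ 10^(Lᵢ/10) = 10^(77.6/10) + 10^(90.7/10) + 10^(73.9/10) + 10^(64.6/10) = 1.26e+09.
Back to dB: 10·log₁₀ Σ = 91.0 dB.

91.0 dB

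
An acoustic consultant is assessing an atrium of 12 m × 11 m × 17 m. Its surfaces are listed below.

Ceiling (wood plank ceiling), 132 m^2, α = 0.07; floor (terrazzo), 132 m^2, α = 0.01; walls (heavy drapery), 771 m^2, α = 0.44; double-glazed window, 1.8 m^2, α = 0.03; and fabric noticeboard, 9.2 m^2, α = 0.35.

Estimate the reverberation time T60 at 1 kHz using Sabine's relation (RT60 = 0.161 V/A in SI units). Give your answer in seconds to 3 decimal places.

1.023 s

Equivalent absorption area: A = 132×0.07 + 132×0.01 + 771×0.44 + 1.8×0.03 + 9.2×0.35 = 353.074 m^2.
V = 12·11·17 = 2244 m³.
T = 0.161 V/A = 0.161·2244/353.074 = 1.023 s.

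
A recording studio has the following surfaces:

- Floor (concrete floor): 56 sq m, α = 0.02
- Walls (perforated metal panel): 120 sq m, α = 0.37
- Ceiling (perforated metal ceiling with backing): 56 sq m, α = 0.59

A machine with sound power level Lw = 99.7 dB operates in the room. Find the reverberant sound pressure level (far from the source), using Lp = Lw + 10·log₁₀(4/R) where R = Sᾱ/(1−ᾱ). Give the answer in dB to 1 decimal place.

A = 78.560 sabins; S = 232.0 sq m.
ᾱ = 0.3386, so room constant R = A/(1−ᾱ) = 118.778 sq m.
Lp = Lw + 10 log₁₀(4/R) = 99.7 -14.73 = 85.0 dB.

85.0 dB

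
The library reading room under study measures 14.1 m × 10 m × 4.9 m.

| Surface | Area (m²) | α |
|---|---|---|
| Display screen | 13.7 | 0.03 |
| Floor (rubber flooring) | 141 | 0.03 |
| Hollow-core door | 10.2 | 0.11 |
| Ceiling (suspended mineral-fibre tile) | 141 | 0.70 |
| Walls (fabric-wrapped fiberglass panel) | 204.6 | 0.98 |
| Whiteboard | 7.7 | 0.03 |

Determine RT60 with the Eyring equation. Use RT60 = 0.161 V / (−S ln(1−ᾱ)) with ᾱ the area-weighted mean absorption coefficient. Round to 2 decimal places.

0.24 sec

S = Σ Sᵢ = 518.2 m².
Σ(Sᵢαᵢ) = 13.7·0.03 + 141·0.03 + 10.2·0.11 + 141·0.70 + 204.6·0.98 + 7.7·0.03 = 305.202.
ᾱ = 305.202 / 518.2 = 0.5890.
Eyring denominator: −S ln(1−ᾱ) = 460.764.
V = 14.1 × 10 × 4.9 = 690.9 m³.
RT60 = 0.161 × 690.9 / 460.764 = 0.24 s.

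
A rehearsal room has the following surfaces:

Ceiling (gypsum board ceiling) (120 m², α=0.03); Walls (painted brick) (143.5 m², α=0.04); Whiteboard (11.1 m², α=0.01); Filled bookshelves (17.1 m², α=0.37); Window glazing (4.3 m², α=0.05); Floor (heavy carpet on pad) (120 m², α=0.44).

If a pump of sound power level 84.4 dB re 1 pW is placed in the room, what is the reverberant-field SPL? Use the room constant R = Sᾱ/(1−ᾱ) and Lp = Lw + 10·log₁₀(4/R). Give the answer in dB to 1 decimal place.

A = 68.793 sabins; S = 416.0 m².
ᾱ = 0.1654, so room constant R = A/(1−ᾱ) = 82.426 m².
Lp = 84.4 + 10·log₁₀(4/82.426) = 84.4 + (-13.14) = 71.3 dB.

71.3 dB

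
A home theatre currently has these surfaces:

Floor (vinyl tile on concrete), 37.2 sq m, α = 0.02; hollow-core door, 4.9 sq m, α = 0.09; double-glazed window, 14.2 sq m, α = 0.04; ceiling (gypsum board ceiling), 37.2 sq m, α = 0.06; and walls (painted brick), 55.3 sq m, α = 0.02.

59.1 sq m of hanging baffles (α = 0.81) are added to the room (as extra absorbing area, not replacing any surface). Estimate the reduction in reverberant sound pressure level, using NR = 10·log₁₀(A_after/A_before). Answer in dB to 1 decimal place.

Total absorption A_before = 37.2*0.02 + 4.9*0.09 + 14.2*0.04 + 37.2*0.06 + 55.3*0.02
  = 0.744 + 0.441 + 0.568 + 2.232 + 1.106 = 5.091 sq m sabins.
Added absorption = 59.1 × 0.81 = 47.871 sabins.
A_after = 5.091 + 47.871 = 52.962 sabins.
Reduction = 10 log₁₀(A_after/A_before) = 10 log₁₀(10.4031) = 10.2 dB.

10.2 dB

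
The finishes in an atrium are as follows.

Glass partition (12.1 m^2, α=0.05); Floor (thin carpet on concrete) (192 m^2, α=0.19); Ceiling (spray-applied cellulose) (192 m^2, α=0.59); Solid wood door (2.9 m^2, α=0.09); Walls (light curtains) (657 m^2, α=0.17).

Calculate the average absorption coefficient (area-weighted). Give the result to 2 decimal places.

0.25

Total surface area S = 1056.0 m^2.
A = 12.1·0.05 + 192·0.19 + 192·0.59 + 2.9·0.09 + 657·0.17 = 262.316 sabins.
ᾱ = A/S = 0.25.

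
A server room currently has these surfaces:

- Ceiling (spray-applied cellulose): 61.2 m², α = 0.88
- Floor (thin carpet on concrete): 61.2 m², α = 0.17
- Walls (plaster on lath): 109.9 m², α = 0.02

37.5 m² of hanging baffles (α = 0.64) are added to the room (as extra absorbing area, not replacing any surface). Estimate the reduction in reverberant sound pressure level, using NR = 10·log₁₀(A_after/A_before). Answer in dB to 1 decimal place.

A_before = Σ Sᵢαᵢ = 61.2*0.88 + 61.2*0.17 + 109.9*0.02 = 66.458 sabins.
Added absorption = 37.5 × 0.64 = 24.000 sabins.
New total A_after = 90.458 sabins.
Reduction = 10 log₁₀(A_after/A_before) = 10 log₁₀(1.3611) = 1.3 dB.

1.3 dB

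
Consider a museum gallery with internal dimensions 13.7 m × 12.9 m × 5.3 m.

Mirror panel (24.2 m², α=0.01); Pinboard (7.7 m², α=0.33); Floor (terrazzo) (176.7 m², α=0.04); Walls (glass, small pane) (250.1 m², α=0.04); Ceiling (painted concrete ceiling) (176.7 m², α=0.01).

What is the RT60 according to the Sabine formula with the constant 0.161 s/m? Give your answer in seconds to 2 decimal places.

6.97 seconds

A = Σ Sᵢαᵢ = 24.2×0.01 + 7.7×0.33 + 176.7×0.04 + 250.1×0.04 + 176.7×0.01 = 21.622 sabins.
Volume V = 13.7 × 12.9 × 5.3 = 936.669 m³.
RT60 = 0.161 · V / A = 0.161 × 936.669 / 21.622 = 6.97 s.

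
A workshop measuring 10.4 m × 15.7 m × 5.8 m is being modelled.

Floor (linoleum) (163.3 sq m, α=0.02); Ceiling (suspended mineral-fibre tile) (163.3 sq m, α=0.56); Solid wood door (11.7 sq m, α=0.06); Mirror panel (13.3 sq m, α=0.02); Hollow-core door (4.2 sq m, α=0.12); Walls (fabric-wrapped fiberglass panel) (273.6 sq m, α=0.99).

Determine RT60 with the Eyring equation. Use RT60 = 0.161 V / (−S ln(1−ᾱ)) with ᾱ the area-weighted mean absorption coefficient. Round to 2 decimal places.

S = Σ Sᵢ = 629.4 sq m.
Absorption A = 163.3·0.02 + 163.3·0.56 + 11.7·0.06 + 13.3·0.02 + 4.2·0.12 + 273.6·0.99 = 367.050 sabins.
Mean coefficient ᾱ = A/S = 0.5832.
Eyring denominator: −S ln(1−ᾱ) = 550.819.
V = 10.4 × 15.7 × 5.8 = 947.024 m³.
RT60 = 0.161 × 947.024 / 550.819 = 0.28 s.

0.28 seconds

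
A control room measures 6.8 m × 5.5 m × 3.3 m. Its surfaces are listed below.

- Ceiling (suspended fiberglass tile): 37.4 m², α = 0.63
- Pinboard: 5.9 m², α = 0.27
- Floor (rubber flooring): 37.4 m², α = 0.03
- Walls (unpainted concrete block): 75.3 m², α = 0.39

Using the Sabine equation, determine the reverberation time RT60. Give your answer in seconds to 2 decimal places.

0.36 s

Summing Sᵢαᵢ: 23.562 + 1.593 + 1.122 + 29.367 → A = 55.644 sabins.
V = 6.8·5.5·3.3 = 123.42 m³.
T = 0.161 V/A = 0.161·123.42/55.644 = 0.36 s.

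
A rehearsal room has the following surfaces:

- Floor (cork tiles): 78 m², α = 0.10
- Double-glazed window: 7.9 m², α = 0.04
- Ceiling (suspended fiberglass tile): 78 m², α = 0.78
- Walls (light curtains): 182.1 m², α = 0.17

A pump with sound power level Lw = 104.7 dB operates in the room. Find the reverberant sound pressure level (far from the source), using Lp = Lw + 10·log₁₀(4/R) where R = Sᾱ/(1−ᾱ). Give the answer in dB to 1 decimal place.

89.2 dB

A = 99.913 sabins; S = 346.0 m².
ᾱ = 99.913/346.0 = 0.2888; R = Sᾱ/(1−ᾱ) = 99.913/(1−0.2888) = 140.485 m².
Lp = 104.7 + 10·log₁₀(4/140.485) = 104.7 + (-15.46) = 89.2 dB.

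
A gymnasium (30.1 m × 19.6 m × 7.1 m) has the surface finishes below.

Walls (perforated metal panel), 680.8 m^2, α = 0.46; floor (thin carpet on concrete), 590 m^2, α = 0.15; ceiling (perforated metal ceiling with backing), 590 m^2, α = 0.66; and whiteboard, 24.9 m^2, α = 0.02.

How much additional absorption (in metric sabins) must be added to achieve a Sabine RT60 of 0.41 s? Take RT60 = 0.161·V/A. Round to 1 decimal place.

853.3 sabins

Equivalent absorption area: A₁ = 680.8*0.46 + 590*0.15 + 590*0.66 + 24.9*0.02 = 791.566 m^2.
Target A₂ = 0.161·4188.716/0.41 = 1644.837 sabins (V = 4188.716 m³).
ΔA = A₂ − A₁ = 1644.837 − 791.566 = 853.3 sabins.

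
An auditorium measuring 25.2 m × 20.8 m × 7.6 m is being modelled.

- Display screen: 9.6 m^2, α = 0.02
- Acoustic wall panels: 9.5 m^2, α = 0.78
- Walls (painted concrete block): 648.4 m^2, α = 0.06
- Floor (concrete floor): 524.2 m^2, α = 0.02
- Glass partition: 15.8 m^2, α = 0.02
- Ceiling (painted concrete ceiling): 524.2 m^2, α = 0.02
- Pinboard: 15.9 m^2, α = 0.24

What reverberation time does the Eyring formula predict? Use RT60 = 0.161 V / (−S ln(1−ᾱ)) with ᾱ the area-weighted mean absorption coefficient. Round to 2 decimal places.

S = Σ Sᵢ = 1747.6 m^2.
Absorption A = 9.6·0.02 + 9.5·0.78 + 648.4·0.06 + 524.2·0.02 + 15.8·0.02 + 524.2·0.02 + 15.9·0.24 = 71.606 sabins.
ᾱ = 71.606 / 1747.6 = 0.0410.
Eyring denominator: −S ln(1−ᾱ) = 73.162.
V = 25.2 × 20.8 × 7.6 = 3983.616 m³.
T = 0.161·V/[−S·ln(1−ᾱ)] = 0.161·3983.616/73.162 = 8.77 s.

8.77 seconds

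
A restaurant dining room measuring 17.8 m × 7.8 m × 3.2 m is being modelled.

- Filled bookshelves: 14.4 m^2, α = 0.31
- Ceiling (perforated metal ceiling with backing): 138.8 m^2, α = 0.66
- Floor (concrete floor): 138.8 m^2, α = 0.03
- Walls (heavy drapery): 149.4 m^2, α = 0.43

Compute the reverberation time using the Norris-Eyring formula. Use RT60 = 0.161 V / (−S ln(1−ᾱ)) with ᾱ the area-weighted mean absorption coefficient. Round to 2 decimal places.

Total surface area S = 14.4 + 138.8 + 138.8 + 149.4 = 441.4 m^2.
Absorption A = 14.4·0.31 + 138.8·0.66 + 138.8·0.03 + 149.4·0.43 = 164.478 sabins.
ᾱ = 164.478 / 441.4 = 0.3726.
−S·ln(1−ᾱ) = −441.4 × ln(1 − 0.3726) = 205.768.
V = 17.8 × 7.8 × 3.2 = 444.288 m³.
RT60 = 0.161 × 444.288 / 205.768 = 0.35 s.

0.35 s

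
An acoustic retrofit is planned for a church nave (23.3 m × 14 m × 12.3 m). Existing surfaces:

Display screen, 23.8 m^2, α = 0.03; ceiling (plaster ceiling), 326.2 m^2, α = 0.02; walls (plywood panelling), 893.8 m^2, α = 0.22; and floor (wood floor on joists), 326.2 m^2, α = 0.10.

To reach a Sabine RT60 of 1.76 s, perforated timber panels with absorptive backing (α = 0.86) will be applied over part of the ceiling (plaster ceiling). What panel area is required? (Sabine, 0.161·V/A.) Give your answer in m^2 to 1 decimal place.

A₁ = Σ Sᵢαᵢ = 23.8×0.03 + 326.2×0.02 + 893.8×0.22 + 326.2×0.10 = 236.494 sabins.
Required A₂ = 0.161·4012.26/1.76 = 367.031 sabins.
ΔA needed = 367.031 − 236.494 = 130.537 sabins.
Each m^2 of panel replacing the ceiling (plaster ceiling) adds (0.86 − 0.02) = 0.84 sabins.
Panel area = 130.537 / 0.84 = 155.4 m^2.

155.4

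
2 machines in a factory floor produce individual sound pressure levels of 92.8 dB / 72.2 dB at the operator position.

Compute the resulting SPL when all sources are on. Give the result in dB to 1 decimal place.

Sum in the linear (power) domain: Σ 10^(Lᵢ/10) = 10^(92.8/10) + 10^(72.2/10) = 1.922e+09.
L_total = 10·log₁₀(1.922e+09) = 92.8 dB.

92.8 dB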